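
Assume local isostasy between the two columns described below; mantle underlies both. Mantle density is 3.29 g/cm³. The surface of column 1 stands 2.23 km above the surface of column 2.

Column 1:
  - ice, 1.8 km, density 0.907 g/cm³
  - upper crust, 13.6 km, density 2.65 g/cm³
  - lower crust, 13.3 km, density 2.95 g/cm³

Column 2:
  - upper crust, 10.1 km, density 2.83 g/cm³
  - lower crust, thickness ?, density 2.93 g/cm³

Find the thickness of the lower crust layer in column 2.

Take the compensation level at the base of the deeper column (depth z_c below the surface of column 1) and equate Σ ρ_i t_i down to z_c; mantle fills any gap and the z_c terms cancel.
Column 1: 1.8×0.907 + 13.6×2.65 + 13.3×2.95 + (z_c − 28.7)×3.29
Column 2: 2.23×0 + 10.1×2.83 + x×2.93 + (z_c − 2.23 − 10.1 − x)×3.29
The z_c×3.29 term appears on both sides and cancels. Collect the known terms of each column as K = Σ(ρt)_known − 3.29 × (depth of known layers): K_1 = 76.9076 − 3.29×28.7 = −17.5154; K_2 = 28.583 − 3.29×(2.23 + 10.1) = −11.9827.
Balance: K_1 = K_2 − x×(3.29 − 2.93), so x = (K_2 − K_1)/(3.29 − 2.93) = 5.5327/0.36 = 15.4 km.

15.4 km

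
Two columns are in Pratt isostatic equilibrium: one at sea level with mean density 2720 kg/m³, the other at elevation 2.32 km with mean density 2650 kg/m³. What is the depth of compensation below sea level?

87.8 km

ρ_ref D = ρ (D + h) → D (ρ_ref − ρ) = ρ h.
D = ρ h/(ρ_ref − ρ) = 2650 × 2.32 km/(2720 − 2650) = 87.8 km.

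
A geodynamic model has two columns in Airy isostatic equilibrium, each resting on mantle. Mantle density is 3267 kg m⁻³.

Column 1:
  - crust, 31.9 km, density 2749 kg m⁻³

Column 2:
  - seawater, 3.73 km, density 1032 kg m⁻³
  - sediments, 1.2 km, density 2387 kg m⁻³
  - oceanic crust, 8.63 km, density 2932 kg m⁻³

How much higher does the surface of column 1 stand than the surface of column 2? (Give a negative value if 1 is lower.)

1.3 km

For any compensation level in the mantle, the mantle terms cancel and isostasy reduces to e = (Σt_1 − Σt_2) − (Σ(ρt)_1 − Σ(ρt)_2) / ρ_m.
Σt_1 = 31.9 km; Σt_2 = 13.56 km; Σ(ρt)_1 = 87693.1; Σ(ρt)_2 = 32016.92 (in km·kg m⁻³).
e = (31.9 − 13.56) − (87693.1 − 32016.92) / 3267 = 1.3 km.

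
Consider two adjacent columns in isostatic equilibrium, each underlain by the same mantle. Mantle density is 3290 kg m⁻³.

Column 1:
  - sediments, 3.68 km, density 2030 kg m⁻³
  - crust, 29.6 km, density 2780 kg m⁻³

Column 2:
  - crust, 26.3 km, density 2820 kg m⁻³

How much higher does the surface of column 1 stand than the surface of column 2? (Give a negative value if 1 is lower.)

For any compensation level in the mantle, the mantle terms cancel and isostasy reduces to e = (Σt_1 − Σt_2) − (Σ(ρt)_1 − Σ(ρt)_2) / ρ_m.
Σt_1 = 33.28 km; Σt_2 = 26.3 km; Σ(ρt)_1 = 89758.4; Σ(ρt)_2 = 74166 (in km·kg m⁻³).
e = (33.28 − 26.3) − (89758.4 − 74166) / 3290 = 2.24 km.

2.24 km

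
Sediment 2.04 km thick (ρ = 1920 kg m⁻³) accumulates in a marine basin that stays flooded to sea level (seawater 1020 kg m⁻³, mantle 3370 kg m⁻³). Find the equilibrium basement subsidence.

Submarine loading: the sediment displaces seawater, and the subsidence is in turn flooded, so s (ρ_m − ρ_w) = t (ρ_sed − ρ_w).
s = 2.04 km × (1920 − 1020) / (3370 − 1020) = 0.781 km.

0.781 km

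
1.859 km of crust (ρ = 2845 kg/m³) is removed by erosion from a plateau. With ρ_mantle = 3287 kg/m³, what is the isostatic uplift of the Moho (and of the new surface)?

Unloading: uplift u = e ρ_c/ρ_m = 1.859 km × 2845/3287 = 1.61 km.

1.61 km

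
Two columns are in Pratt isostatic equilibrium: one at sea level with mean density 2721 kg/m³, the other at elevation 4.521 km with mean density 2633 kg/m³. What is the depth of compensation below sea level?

135 km

ρ_ref D = ρ (D + h) → D (ρ_ref − ρ) = ρ h.
D = ρ h/(ρ_ref − ρ) = 2633 × 4.521 km/(2721 − 2633) = 135 km.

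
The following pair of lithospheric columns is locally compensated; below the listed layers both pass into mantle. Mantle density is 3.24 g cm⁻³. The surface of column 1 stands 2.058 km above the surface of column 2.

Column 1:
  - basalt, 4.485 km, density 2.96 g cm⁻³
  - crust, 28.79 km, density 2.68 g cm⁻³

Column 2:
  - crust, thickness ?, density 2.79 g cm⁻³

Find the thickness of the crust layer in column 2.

Take the compensation level at the base of the deeper column (depth z_c below the surface of column 1) and equate Σ ρ_i t_i down to z_c; mantle fills any gap and the z_c terms cancel.
Column 1: 4.485×2.96 + 28.79×2.68 + (z_c − 33.275)×3.24
Column 2: 2.058×0 + x×2.79 + (z_c − 2.058 − 0 − x)×3.24
The z_c×3.24 term appears on both sides and cancels. Collect the known terms of each column as K = Σ(ρt)_known − 3.24 × (depth of known layers): K_1 = 90.4328 − 3.24×33.275 = −17.3782; K_2 = 0 − 3.24×(2.058 + 0) = −6.66792.
Balance: K_1 = K_2 − x×(3.24 − 2.79), so x = (K_2 − K_1)/(3.24 − 2.79) = 10.7103/0.45 = 23.8 km.

23.8 km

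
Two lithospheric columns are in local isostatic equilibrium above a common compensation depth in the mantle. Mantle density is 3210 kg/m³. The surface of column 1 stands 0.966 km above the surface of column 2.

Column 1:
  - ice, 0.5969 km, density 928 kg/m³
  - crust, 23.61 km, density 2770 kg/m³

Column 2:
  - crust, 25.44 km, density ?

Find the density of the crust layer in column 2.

2870 kg/m³

Take the compensation level at the base of the deeper column (depth z_c below the surface of column 1) and equate Σ ρ_i t_i down to z_c; mantle fills any gap and the z_c terms cancel.
Column 1: 0.5969×928 + 23.61×2770 + (z_c − 24.2069)×3210
Column 2: 0.966×0 + 25.44×ρ + (z_c − 0.966 − 25.44)×3210
The z_c×3210 term appears on both sides and cancels. Collect the known terms of each column as K = Σ(ρt)_known − 3210 × (depth of known layers): K_1 = 65953.6232 − 3210×24.2069 = −11750.5258; K_2 = 0 − 3210×(0.966 + 25.44) = −84763.26.
Balance: K_1 = K_2 + 25.44×ρ, so ρ = (K_1 − K_2)/25.44 = 73012.7/25.44 = 2870 kg/m³.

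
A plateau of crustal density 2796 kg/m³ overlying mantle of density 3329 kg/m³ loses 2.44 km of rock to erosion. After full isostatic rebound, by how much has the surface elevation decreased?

Rebound u = e ρ_c/ρ_m = 2.44 km × 2796/3329 = 2.049 km.
Net surface drop = e − u = 2.44 km − 2.049 km = e (ρ_m − ρ_c)/ρ_m = 0.391 km.

0.391 km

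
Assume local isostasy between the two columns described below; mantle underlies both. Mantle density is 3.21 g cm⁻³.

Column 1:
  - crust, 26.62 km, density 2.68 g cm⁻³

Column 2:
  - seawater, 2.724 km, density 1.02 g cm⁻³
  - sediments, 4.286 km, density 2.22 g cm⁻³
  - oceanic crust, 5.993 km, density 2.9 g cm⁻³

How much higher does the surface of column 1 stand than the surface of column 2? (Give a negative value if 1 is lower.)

For any compensation level in the mantle, the mantle terms cancel and isostasy reduces to e = (Σt_1 − Σt_2) − (Σ(ρt)_1 − Σ(ρt)_2) / ρ_m.
Σt_1 = 26.62 km; Σt_2 = 13.003 km; Σ(ρt)_1 = 71.3416; Σ(ρt)_2 = 29.6731 (in km·g cm⁻³).
e = (26.62 − 13.003) − (71.3416 − 29.6731) / 3.21 = 0.636 km.

0.636 km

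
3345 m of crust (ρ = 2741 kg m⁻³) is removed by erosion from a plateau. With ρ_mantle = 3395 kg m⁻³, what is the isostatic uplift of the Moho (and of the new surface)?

Unloading: uplift u = e ρ_c/ρ_m = 3345 m × 2741/3395 = 2700 m.

2700 m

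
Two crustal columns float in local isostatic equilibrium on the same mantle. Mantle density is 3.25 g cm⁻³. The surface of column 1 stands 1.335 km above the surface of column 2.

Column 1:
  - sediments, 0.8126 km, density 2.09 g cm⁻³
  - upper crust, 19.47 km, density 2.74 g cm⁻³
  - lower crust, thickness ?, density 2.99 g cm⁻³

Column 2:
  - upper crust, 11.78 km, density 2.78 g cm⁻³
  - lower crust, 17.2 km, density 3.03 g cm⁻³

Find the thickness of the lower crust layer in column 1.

Take the compensation level at the base of the deeper column (depth z_c below the surface of column 1) and equate Σ ρ_i t_i down to z_c; mantle fills any gap and the z_c terms cancel.
Column 1: 0.8126×2.09 + 19.47×2.74 + x×2.99 + (z_c − 20.2826 − x)×3.25
Column 2: 1.335×0 + 11.78×2.78 + 17.2×3.03 + (z_c − 1.335 − 28.98)×3.25
The z_c×3.25 term appears on both sides and cancels. Collect the known terms of each column as K = Σ(ρt)_known − 3.25 × (depth of known layers): K_1 = 55.046134 − 3.25×20.2826 = −10.872316; K_2 = 84.8644 − 3.25×(1.335 + 28.98) = −13.65935.
Balance: K_1 − x×(3.25 − 2.99) = K_2, so x = (K_1 − K_2)/(3.25 − 2.99) = 2.78703/0.26 = 10.7 km.

10.7 km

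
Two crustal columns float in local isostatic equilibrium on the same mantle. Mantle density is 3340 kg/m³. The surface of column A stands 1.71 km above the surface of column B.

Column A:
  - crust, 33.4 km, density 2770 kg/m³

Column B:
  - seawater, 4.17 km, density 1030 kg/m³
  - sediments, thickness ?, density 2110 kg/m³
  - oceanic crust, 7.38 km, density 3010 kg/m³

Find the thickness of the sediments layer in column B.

1.02 km

Take the compensation level at the base of the deeper column (depth z_c below the surface of column A) and equate Σ ρ_i t_i down to z_c; mantle fills any gap and the z_c terms cancel.
Column A: 33.4×2770 + (z_c − 33.4)×3340
Column B: 1.71×0 + 4.17×1030 + x×2110 + 7.38×3010 + (z_c − 1.71 − 11.55 − x)×3340
The z_c×3340 term appears on both sides and cancels. Collect the known terms of each column as K = Σ(ρt)_known − 3340 × (depth of known layers): K_A = 92518 − 3340×33.4 = −19038; K_B = 26508.9 − 3340×(1.71 + 11.55) = −17779.5.
Balance: K_A = K_B − x×(3340 − 2110), so x = (K_B − K_A)/(3340 − 2110) = 1258.5/1230 = 1.02 km.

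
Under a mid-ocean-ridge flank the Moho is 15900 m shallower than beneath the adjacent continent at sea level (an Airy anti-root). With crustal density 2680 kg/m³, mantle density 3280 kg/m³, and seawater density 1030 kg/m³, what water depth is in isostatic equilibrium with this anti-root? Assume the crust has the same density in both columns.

5780 m

Replacing a thickness d of crust by seawater at the top must be balanced by replacing crust with mantle at the base: d (ρ_c − ρ_w) = a (ρ_m − ρ_c).
d = a (ρ_m − ρ_c)/(ρ_c − ρ_w) = 15900 m × 600/1650 = 5780 m.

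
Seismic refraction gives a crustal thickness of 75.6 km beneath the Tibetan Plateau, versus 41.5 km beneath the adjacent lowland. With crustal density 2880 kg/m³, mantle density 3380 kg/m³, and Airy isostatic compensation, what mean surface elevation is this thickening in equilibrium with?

Excess crust Δ = 75.6 km − 41.5 km = 34.1 km, split between elevation h and root r with h + r = Δ.
Airy balance ρ_c h = (ρ_m − ρ_c) r gives r = h ρ_c/(ρ_m − ρ_c), so h (1 + ρ_c/(ρ_m − ρ_c)) = Δ, i.e. h = Δ (ρ_m − ρ_c)/ρ_m.
h = 34.1 km × 500/3380 = 5.04 km.

5.04 km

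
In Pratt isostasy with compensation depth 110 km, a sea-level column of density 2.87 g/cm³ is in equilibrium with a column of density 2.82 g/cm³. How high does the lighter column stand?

1.95 km

ρ_ref D = ρ (D + h) → h = D (ρ_ref − ρ)/ρ.
h = 110 km × (2.87 − 2.82)/2.82 = 1.95 km.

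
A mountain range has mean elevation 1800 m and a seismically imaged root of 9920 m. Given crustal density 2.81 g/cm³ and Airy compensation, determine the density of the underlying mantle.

Airy balance: ρ_c h = (ρ_m − ρ_c) r → ρ_m = ρ_c (1 + h/r).
ρ_m = 2.81 × (1 + 1800 m/9920 m) = 3.32 g/cm³.

3.32 g/cm³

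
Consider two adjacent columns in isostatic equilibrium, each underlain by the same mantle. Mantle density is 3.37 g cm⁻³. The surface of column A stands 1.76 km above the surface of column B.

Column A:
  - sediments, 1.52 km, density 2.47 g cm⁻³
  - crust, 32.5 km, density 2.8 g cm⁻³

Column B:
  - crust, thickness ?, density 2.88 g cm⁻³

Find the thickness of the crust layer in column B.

Take the compensation level at the base of the deeper column (depth z_c below the surface of column A) and equate Σ ρ_i t_i down to z_c; mantle fills any gap and the z_c terms cancel.
Column A: 1.52×2.47 + 32.5×2.8 + (z_c − 34.02)×3.37
Column B: 1.76×0 + x×2.88 + (z_c − 1.76 − 0 − x)×3.37
The z_c×3.37 term appears on both sides and cancels. Collect the known terms of each column as K = Σ(ρt)_known − 3.37 × (depth of known layers): K_A = 94.7544 − 3.37×34.02 = −19.893; K_B = 0 − 3.37×(1.76 + 0) = −5.9312.
Balance: K_A = K_B − x×(3.37 − 2.88), so x = (K_B − K_A)/(3.37 − 2.88) = 13.9618/0.49 = 28.5 km.

28.5 km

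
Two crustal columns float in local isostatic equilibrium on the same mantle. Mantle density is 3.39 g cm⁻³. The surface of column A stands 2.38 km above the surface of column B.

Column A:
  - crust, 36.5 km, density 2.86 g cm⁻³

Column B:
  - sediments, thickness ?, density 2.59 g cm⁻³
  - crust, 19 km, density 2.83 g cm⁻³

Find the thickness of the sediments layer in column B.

0.796 km

Take the compensation level at the base of the deeper column (depth z_c below the surface of column A) and equate Σ ρ_i t_i down to z_c; mantle fills any gap and the z_c terms cancel.
Column A: 36.5×2.86 + (z_c − 36.5)×3.39
Column B: 2.38×0 + x×2.59 + 19×2.83 + (z_c − 2.38 − 19 − x)×3.39
The z_c×3.39 term appears on both sides and cancels. Collect the known terms of each column as K = Σ(ρt)_known − 3.39 × (depth of known layers): K_A = 104.39 − 3.39×36.5 = −19.345; K_B = 53.77 − 3.39×(2.38 + 19) = −18.7082.
Balance: K_A = K_B − x×(3.39 − 2.59), so x = (K_B − K_A)/(3.39 − 2.59) = 0.6368/0.8 = 0.796 km.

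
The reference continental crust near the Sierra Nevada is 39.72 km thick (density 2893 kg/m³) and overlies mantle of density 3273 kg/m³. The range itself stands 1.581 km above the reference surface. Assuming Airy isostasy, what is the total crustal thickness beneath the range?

Root depth r = h ρ_c / (ρ_m − ρ_c) = 1.581 km × 2893 / 380 = 12.04 km.
Total thickness = T + h + r = 39.72 km + 1.581 km + 12.04 km = 53.3 km.

53.3 km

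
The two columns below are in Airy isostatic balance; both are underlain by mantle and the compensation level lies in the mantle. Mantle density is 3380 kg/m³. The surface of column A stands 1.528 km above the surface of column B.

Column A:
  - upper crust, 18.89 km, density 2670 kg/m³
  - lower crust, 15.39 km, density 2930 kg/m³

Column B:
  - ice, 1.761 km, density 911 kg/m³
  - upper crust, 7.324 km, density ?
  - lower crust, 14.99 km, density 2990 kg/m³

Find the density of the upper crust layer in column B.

Take the compensation level at the base of the deeper column (depth z_c below the surface of column A) and equate Σ ρ_i t_i down to z_c; mantle fills any gap and the z_c terms cancel.
Column A: 18.89×2670 + 15.39×2930 + (z_c − 34.28)×3380
Column B: 1.528×0 + 1.761×911 + 7.324×ρ + 14.99×2990 + (z_c − 1.528 − 24.075)×3380
The z_c×3380 term appears on both sides and cancels. Collect the known terms of each column as K = Σ(ρt)_known − 3380 × (depth of known layers): K_A = 95529 − 3380×34.28 = −20337.4; K_B = 46424.371 − 3380×(1.528 + 24.075) = −40113.769.
Balance: K_A = K_B + 7.324×ρ, so ρ = (K_A − K_B)/7.324 = 19776.4/7.324 = 2700 kg/m³.

2700 kg/m³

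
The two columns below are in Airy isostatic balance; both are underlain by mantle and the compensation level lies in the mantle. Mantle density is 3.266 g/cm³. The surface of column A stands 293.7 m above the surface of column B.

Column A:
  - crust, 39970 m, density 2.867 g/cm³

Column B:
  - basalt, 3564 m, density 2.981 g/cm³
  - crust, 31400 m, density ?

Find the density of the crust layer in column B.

2.82 g/cm³

Take the compensation level at the base of the deeper column (depth z_c below the surface of column A) and equate Σ ρ_i t_i down to z_c; mantle fills any gap and the z_c terms cancel.
Column A: 39970×2.867 + (z_c − 39970)×3.266
Column B: 293.7×0 + 3564×2.981 + 31400×ρ + (z_c − 293.7 − 34964)×3.266
The z_c×3.266 term appears on both sides and cancels. Collect the known terms of each column as K = Σ(ρt)_known − 3.266 × (depth of known layers): K_A = 114593.99 − 3.266×39970 = −15948.03; K_B = 10624.284 − 3.266×(293.7 + 34964) = −104527.364.
Balance: K_A = K_B + 31400×ρ, so ρ = (K_A − K_B)/31400 = 88579.3/31400 = 2.82 g/cm³.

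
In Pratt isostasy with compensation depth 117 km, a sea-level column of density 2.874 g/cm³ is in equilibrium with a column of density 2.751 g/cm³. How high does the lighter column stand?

ρ_ref D = ρ (D + h) → h = D (ρ_ref − ρ)/ρ.
h = 117 km × (2.874 − 2.751)/2.751 = 5.23 km.

5.23 km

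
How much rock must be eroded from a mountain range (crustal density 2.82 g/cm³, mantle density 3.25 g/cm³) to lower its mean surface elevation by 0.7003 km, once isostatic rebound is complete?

5.29 km

Net drop Δ = e − u = e − e ρ_c/ρ_m = e (ρ_m − ρ_c)/ρ_m.
e = Δ ρ_m/(ρ_m − ρ_c) = 0.7003 km × 3.25/0.43 = 5.29 km.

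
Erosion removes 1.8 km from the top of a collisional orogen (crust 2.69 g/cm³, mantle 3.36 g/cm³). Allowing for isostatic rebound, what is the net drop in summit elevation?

0.359 km

Rebound u = e ρ_c/ρ_m = 1.8 km × 2.69/3.36 = 1.441 km.
Net surface drop = e − u = 1.8 km − 1.441 km = e (ρ_m − ρ_c)/ρ_m = 0.359 km.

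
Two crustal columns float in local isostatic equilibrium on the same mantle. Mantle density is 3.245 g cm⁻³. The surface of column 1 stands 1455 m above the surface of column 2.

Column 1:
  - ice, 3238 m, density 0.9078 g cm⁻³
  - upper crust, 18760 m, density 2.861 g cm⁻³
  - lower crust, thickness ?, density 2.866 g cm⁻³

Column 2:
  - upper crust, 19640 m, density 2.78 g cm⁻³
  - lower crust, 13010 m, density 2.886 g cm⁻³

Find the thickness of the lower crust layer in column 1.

9900 m

Take the compensation level at the base of the deeper column (depth z_c below the surface of column 1) and equate Σ ρ_i t_i down to z_c; mantle fills any gap and the z_c terms cancel.
Column 1: 3238×0.9078 + 18760×2.861 + x×2.866 + (z_c − 21998 − x)×3.245
Column 2: 1455×0 + 19640×2.78 + 13010×2.886 + (z_c − 1455 − 32650)×3.245
The z_c×3.245 term appears on both sides and cancels. Collect the known terms of each column as K = Σ(ρt)_known − 3.245 × (depth of known layers): K_1 = 56611.8164 − 3.245×21998 = −14771.6936; K_2 = 92146.06 − 3.245×(1455 + 32650) = −18524.665.
Balance: K_1 − x×(3.245 − 2.866) = K_2, so x = (K_1 − K_2)/(3.245 − 2.866) = 3752.97/0.379 = 9900 m.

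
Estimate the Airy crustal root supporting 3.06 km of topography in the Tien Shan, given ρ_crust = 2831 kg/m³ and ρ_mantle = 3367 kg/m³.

For local isostatic compensation: the weight of the topography is balanced by the buoyancy of the root, ρ_c h = (ρ_m − ρ_c) r.
r = h · ρ_c / (ρ_m − ρ_c) = 3.06 km × 2831 / (3367 − 2831) = 16.2 km.

16.2 km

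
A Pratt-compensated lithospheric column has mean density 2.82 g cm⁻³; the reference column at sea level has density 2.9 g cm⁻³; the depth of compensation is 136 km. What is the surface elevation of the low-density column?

ρ_ref D = ρ (D + h) → h = D (ρ_ref − ρ)/ρ.
h = 136 km × (2.9 − 2.82)/2.82 = 3.86 km.

3.86 km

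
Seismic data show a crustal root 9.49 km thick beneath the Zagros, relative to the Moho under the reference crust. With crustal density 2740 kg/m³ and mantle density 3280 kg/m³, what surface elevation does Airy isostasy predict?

By Archimedes' principle applied to the lithosphere: ρ_c h = (ρ_m − ρ_c) r.
h = r (ρ_m − ρ_c) / ρ_c = 9.49 km × (3280 − 2740) / 2740 = 1.87 km.

1.87 km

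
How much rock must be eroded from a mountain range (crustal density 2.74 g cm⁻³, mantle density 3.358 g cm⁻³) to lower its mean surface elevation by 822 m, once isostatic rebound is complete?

4470 m

Net drop Δ = e − u = e − e ρ_c/ρ_m = e (ρ_m − ρ_c)/ρ_m.
e = Δ ρ_m/(ρ_m − ρ_c) = 822 m × 3.358/0.618 = 4470 m.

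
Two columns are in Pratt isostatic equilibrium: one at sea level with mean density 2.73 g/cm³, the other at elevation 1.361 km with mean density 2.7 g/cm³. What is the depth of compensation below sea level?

122 km

ρ_ref D = ρ (D + h) → D (ρ_ref − ρ) = ρ h.
D = ρ h/(ρ_ref − ρ) = 2.7 × 1.361 km/(2.73 − 2.7) = 122 km.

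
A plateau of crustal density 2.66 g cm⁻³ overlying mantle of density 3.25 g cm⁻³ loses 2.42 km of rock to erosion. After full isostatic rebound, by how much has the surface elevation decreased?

Rebound u = e ρ_c/ρ_m = 2.42 km × 2.66/3.25 = 1.981 km.
Net surface drop = e − u = 2.42 km − 1.981 km = e (ρ_m − ρ_c)/ρ_m = 0.439 km.

0.439 km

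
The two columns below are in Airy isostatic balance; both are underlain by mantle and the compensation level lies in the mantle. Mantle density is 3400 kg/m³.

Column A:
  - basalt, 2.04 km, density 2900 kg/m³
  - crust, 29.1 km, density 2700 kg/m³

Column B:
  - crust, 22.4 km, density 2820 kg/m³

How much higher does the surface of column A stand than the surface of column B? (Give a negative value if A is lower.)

For any compensation level in the mantle, the mantle terms cancel and isostasy reduces to e = (Σt_A − Σt_B) − (Σ(ρt)_A − Σ(ρt)_B) / ρ_m.
Σt_A = 31.14 km; Σt_B = 22.4 km; Σ(ρt)_A = 84486; Σ(ρt)_B = 63168 (in km·kg/m³).
e = (31.14 − 22.4) − (84486 − 63168) / 3400 = 2.47 km.

2.47 km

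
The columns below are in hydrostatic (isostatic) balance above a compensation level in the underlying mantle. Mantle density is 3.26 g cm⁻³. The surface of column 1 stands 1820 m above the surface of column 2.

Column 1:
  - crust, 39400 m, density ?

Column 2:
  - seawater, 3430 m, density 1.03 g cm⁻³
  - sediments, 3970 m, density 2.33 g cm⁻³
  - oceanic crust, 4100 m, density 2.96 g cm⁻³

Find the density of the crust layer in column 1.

Take the compensation level at the base of the deeper column (depth z_c below the surface of column 1) and equate Σ ρ_i t_i down to z_c; mantle fills any gap and the z_c terms cancel.
Column 1: 39400×ρ + (z_c − 39400)×3.26
Column 2: 1820×0 + 3430×1.03 + 3970×2.33 + 4100×2.96 + (z_c − 1820 − 11500)×3.26
The z_c×3.26 term appears on both sides and cancels. Collect the known terms of each column as K = Σ(ρt)_known − 3.26 × (depth of known layers): K_1 = 0 − 3.26×39400 = −128444; K_2 = 24919 − 3.26×(1820 + 11500) = −18504.2.
Balance: K_1 + 39400×ρ = K_2, so ρ = (K_2 − K_1)/39400 = 109940/39400 = 2.79 g cm⁻³.

2.79 g cm⁻³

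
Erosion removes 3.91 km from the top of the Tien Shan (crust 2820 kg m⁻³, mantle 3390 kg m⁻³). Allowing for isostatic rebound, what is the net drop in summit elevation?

0.657 km

Rebound u = e ρ_c/ρ_m = 3.91 km × 2820/3390 = 3.253 km.
Net surface drop = e − u = 3.91 km − 3.253 km = e (ρ_m − ρ_c)/ρ_m = 0.657 km.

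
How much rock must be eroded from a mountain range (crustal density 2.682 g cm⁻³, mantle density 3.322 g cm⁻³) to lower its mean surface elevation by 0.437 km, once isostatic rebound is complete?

2.27 km

Net drop Δ = e − u = e − e ρ_c/ρ_m = e (ρ_m − ρ_c)/ρ_m.
e = Δ ρ_m/(ρ_m − ρ_c) = 0.437 km × 3.322/0.64 = 2.27 km.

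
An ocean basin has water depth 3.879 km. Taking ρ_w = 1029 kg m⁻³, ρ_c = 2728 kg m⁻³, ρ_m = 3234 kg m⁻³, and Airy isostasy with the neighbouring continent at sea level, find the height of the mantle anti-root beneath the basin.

13 km

Balancing pressure at the compensation depth: replacing crust with seawater at the top is compensated by replacing crust with mantle at the base: d (ρ_c − ρ_w) = a (ρ_m − ρ_c).
a = d (ρ_c − ρ_w)/(ρ_m − ρ_c) = 3.879 km × 1699/506 = 13 km.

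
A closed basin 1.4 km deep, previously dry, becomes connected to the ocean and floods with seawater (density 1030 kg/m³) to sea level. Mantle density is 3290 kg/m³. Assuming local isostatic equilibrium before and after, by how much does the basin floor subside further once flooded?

After flooding the water column is d + s deep. Its weight must equal the weight of mantle displaced by the extra subsidence s: (d + s) ρ_w = s ρ_m.
s = d ρ_w / (ρ_m − ρ_w) = 1.4 km × 1030/(3290 − 1030) = 0.638 km.

0.638 km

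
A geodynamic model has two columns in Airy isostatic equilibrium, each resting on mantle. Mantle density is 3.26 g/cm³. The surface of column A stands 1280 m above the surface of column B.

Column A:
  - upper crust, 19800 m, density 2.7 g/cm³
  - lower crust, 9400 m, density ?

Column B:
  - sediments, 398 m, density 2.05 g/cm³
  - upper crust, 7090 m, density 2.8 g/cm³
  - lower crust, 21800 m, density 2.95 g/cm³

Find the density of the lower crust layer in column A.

Take the compensation level at the base of the deeper column (depth z_c below the surface of column A) and equate Σ ρ_i t_i down to z_c; mantle fills any gap and the z_c terms cancel.
Column A: 19800×2.7 + 9400×ρ + (z_c − 29200)×3.26
Column B: 1280×0 + 398×2.05 + 7090×2.8 + 21800×2.95 + (z_c − 1280 − 29288)×3.26
The z_c×3.26 term appears on both sides and cancels. Collect the known terms of each column as K = Σ(ρt)_known − 3.26 × (depth of known layers): K_A = 53460 − 3.26×29200 = −41732; K_B = 84977.9 − 3.26×(1280 + 29288) = −14673.78.
Balance: K_A + 9400×ρ = K_B, so ρ = (K_B − K_A)/9400 = 27058.2/9400 = 2.88 g/cm³.

2.88 g/cm³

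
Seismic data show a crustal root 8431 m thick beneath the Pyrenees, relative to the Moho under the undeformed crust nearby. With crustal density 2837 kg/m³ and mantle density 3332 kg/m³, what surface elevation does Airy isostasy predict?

For local isostatic compensation: ρ_c h = (ρ_m − ρ_c) r.
h = r (ρ_m − ρ_c) / ρ_c = 8431 m × (3332 − 2837) / 2837 = 1470 m.

1470 m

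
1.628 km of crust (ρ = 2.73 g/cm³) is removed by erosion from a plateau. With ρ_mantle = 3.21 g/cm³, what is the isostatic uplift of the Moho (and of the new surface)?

Unloading: uplift u = e ρ_c/ρ_m = 1.628 km × 2.73/3.21 = 1.38 km.

1.38 km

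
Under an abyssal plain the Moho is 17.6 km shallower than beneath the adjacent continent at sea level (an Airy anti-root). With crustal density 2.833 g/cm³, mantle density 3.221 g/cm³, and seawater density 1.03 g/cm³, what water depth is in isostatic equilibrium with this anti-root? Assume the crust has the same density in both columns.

3.79 km

Replacing a thickness d of crust by seawater at the top must be balanced by replacing crust with mantle at the base: d (ρ_c − ρ_w) = a (ρ_m − ρ_c).
d = a (ρ_m − ρ_c)/(ρ_c − ρ_w) = 17.6 km × 0.388/1.803 = 3.79 km.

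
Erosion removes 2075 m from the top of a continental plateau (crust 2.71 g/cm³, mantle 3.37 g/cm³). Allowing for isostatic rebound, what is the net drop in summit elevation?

Rebound u = e ρ_c/ρ_m = 2075 m × 2.71/3.37 = 1669 m.
Net surface drop = e − u = 2075 m − 1669 m = e (ρ_m − ρ_c)/ρ_m = 406 m.

406 m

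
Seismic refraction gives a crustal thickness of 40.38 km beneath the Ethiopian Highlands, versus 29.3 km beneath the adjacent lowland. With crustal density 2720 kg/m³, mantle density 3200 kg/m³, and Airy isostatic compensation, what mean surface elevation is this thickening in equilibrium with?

Excess crust Δ = 40.38 km − 29.3 km = 11.08 km, split between elevation h and root r with h + r = Δ.
Airy balance ρ_c h = (ρ_m − ρ_c) r gives r = h ρ_c/(ρ_m − ρ_c), so h (1 + ρ_c/(ρ_m − ρ_c)) = Δ, i.e. h = Δ (ρ_m − ρ_c)/ρ_m.
h = 11.08 km × 480/3200 = 1.66 km.

1.66 km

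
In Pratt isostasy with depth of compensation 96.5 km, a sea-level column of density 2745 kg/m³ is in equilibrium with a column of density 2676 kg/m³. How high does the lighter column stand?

ρ_ref D = ρ (D + h) → h = D (ρ_ref − ρ)/ρ.
h = 96.5 km × (2745 − 2676)/2676 = 2.49 km.

2.49 km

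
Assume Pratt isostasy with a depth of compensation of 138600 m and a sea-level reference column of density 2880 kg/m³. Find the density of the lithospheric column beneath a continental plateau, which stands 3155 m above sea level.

2820 kg/m³

Pratt balance: ρ_ref D = ρ (D + h).
ρ = ρ_ref D/(D + h) = 2880 × 138600 m/(138600 m + 3155 m) = 2820 kg/m³.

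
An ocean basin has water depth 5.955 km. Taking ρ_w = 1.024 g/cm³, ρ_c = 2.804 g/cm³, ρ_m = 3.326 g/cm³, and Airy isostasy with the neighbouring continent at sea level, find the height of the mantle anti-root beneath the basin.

Isostatic balance requires: replacing crust with seawater at the top is compensated by replacing crust with mantle at the base: d (ρ_c − ρ_w) = a (ρ_m − ρ_c).
a = d (ρ_c − ρ_w)/(ρ_m − ρ_c) = 5.955 km × 1.78/0.522 = 20.3 km.

20.3 km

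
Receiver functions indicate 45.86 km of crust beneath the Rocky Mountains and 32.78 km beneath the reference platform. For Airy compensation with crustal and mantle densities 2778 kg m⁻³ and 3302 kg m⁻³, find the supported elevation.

Excess crust Δ = 45.86 km − 32.78 km = 13.08 km, split between elevation h and root r with h + r = Δ.
Airy balance ρ_c h = (ρ_m − ρ_c) r gives r = h ρ_c/(ρ_m − ρ_c), so h (1 + ρ_c/(ρ_m − ρ_c)) = Δ, i.e. h = Δ (ρ_m − ρ_c)/ρ_m.
h = 13.08 km × 524/3302 = 2.08 km.

2.08 km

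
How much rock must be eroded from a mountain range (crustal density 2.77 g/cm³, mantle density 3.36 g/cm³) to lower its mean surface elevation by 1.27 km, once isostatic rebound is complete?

7.23 km

Net drop Δ = e − u = e − e ρ_c/ρ_m = e (ρ_m − ρ_c)/ρ_m.
e = Δ ρ_m/(ρ_m − ρ_c) = 1.27 km × 3.36/0.59 = 7.23 km.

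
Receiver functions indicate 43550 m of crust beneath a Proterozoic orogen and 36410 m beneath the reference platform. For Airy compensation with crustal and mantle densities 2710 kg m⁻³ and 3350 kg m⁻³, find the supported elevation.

Excess crust Δ = 43550 m − 36410 m = 7140 m, split between elevation h and root r with h + r = Δ.
Airy balance ρ_c h = (ρ_m − ρ_c) r gives r = h ρ_c/(ρ_m − ρ_c), so h (1 + ρ_c/(ρ_m − ρ_c)) = Δ, i.e. h = Δ (ρ_m − ρ_c)/ρ_m.
h = 7140 m × 640/3350 = 1360 m.

1360 m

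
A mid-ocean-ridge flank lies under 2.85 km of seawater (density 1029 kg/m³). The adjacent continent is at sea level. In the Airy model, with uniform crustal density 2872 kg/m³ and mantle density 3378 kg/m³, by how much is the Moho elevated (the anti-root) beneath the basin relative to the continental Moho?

In Airy isostatic equilibrium: replacing crust with seawater at the top is compensated by replacing crust with mantle at the base: d (ρ_c − ρ_w) = a (ρ_m − ρ_c).
a = d (ρ_c − ρ_w)/(ρ_m − ρ_c) = 2.85 km × 1843/506 = 10.4 km.

10.4 km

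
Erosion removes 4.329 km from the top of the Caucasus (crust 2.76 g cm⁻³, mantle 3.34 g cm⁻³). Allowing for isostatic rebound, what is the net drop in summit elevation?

0.752 km

Rebound u = e ρ_c/ρ_m = 4.329 km × 2.76/3.34 = 3.577 km.
Net surface drop = e − u = 4.329 km − 3.577 km = e (ρ_m − ρ_c)/ρ_m = 0.752 km.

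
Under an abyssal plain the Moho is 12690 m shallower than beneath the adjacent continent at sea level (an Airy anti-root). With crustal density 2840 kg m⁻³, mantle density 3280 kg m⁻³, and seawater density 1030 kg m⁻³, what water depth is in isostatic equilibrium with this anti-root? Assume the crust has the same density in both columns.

Replacing a thickness d of crust by seawater at the top must be balanced by replacing crust with mantle at the base: d (ρ_c − ρ_w) = a (ρ_m − ρ_c).
d = a (ρ_m − ρ_c)/(ρ_c − ρ_w) = 12690 m × 440/1810 = 3080 m.

3080 m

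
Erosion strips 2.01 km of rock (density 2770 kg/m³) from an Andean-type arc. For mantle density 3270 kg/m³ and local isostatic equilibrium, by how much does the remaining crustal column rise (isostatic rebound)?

1.7 km

Unloading: uplift u = e ρ_c/ρ_m = 2.01 km × 2770/3270 = 1.7 km.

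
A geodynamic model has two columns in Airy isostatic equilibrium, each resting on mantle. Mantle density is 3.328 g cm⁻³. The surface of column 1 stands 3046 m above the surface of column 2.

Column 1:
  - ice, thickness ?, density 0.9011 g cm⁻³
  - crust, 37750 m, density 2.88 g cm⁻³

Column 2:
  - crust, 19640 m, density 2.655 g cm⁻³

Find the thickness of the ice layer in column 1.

Take the compensation level at the base of the deeper column (depth z_c below the surface of column 1) and equate Σ ρ_i t_i down to z_c; mantle fills any gap and the z_c terms cancel.
Column 1: x×0.9011 + 37750×2.88 + (z_c − 37750 − x)×3.328
Column 2: 3046×0 + 19640×2.655 + (z_c − 3046 − 19640)×3.328
The z_c×3.328 term appears on both sides and cancels. Collect the known terms of each column as K = Σ(ρt)_known − 3.328 × (depth of known layers): K_1 = 108720 − 3.328×37750 = −16912; K_2 = 52144.2 − 3.328×(3046 + 19640) = −23354.808.
Balance: K_1 − x×(3.328 − 0.9011) = K_2, so x = (K_1 − K_2)/(3.328 − 0.9011) = 6442.81/2.4269 = 2650 m.

2650 m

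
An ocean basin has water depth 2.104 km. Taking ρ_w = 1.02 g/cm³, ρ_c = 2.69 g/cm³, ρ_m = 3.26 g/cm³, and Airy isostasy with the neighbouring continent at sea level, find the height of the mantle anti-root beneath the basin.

6.16 km

Equating mass per unit area of the two columns: replacing crust with seawater at the top is compensated by replacing crust with mantle at the base: d (ρ_c − ρ_w) = a (ρ_m − ρ_c).
a = d (ρ_c − ρ_w)/(ρ_m − ρ_c) = 2.104 km × 1.67/0.57 = 6.16 km.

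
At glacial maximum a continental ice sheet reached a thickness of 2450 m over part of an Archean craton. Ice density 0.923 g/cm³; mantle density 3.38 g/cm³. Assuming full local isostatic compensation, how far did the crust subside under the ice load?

669 m

By Archimedes' principle applied to the lithosphere: the ice load ρ_ice t is balanced by mantle displaced below, ρ_m s.
s = t ρ_ice / ρ_m = 2450 m × 0.923/3.38 = 669 m.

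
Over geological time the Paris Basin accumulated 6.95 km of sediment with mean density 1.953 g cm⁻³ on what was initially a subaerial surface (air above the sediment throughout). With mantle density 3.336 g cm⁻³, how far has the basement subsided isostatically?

4.07 km

Subaerial load: s = t ρ_sed / ρ_m = 6.95 km × 1.953/3.336 = 4.07 km.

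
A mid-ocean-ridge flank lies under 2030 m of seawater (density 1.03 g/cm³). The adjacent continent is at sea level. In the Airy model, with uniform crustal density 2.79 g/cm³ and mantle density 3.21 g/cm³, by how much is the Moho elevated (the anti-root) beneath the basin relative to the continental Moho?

8510 m

In Airy isostatic equilibrium: replacing crust with seawater at the top is compensated by replacing crust with mantle at the base: d (ρ_c − ρ_w) = a (ρ_m − ρ_c).
a = d (ρ_c − ρ_w)/(ρ_m − ρ_c) = 2030 m × 1.76/0.42 = 8510 m.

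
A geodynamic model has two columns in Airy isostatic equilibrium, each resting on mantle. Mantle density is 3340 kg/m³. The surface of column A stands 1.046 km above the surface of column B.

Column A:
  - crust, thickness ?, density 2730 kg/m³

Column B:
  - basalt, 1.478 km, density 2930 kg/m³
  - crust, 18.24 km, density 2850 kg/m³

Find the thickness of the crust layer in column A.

21.4 km

Take the compensation level at the base of the deeper column (depth z_c below the surface of column A) and equate Σ ρ_i t_i down to z_c; mantle fills any gap and the z_c terms cancel.
Column A: x×2730 + (z_c − 0 − x)×3340
Column B: 1.046×0 + 1.478×2930 + 18.24×2850 + (z_c − 1.046 − 19.718)×3340
The z_c×3340 term appears on both sides and cancels. Collect the known terms of each column as K = Σ(ρt)_known − 3340 × (depth of known layers): K_A = 0 − 3340×0 = 0; K_B = 56314.54 − 3340×(1.046 + 19.718) = −13037.22.
Balance: K_A − x×(3340 − 2730) = K_B, so x = (K_A − K_B)/(3340 − 2730) = 13037.2/610 = 21.4 km.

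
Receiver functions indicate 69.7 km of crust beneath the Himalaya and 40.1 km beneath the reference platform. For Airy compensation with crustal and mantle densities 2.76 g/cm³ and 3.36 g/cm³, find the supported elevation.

Excess crust Δ = 69.7 km − 40.1 km = 29.6 km, split between elevation h and root r with h + r = Δ.
Airy balance ρ_c h = (ρ_m − ρ_c) r gives r = h ρ_c/(ρ_m − ρ_c), so h (1 + ρ_c/(ρ_m − ρ_c)) = Δ, i.e. h = Δ (ρ_m − ρ_c)/ρ_m.
h = 29.6 km × 0.6/3.36 = 5.29 km.

5.29 km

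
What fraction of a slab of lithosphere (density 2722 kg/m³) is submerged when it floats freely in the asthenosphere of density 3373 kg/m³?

Submerged fraction = ρ_obj/ρ_fluid = 2722/3373 = 0.807.

0.807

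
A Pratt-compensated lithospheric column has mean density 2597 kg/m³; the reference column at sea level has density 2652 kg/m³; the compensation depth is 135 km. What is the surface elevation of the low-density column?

2.86 km

ρ_ref D = ρ (D + h) → h = D (ρ_ref − ρ)/ρ.
h = 135 km × (2652 − 2597)/2597 = 2.86 km.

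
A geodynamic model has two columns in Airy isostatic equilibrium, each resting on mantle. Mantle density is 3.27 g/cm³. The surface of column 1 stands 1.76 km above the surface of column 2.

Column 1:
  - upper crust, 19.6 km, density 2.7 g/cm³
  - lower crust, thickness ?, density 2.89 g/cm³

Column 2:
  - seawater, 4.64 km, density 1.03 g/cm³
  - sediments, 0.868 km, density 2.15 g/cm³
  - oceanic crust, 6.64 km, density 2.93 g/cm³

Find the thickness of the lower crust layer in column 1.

Take the compensation level at the base of the deeper column (depth z_c below the surface of column 1) and equate Σ ρ_i t_i down to z_c; mantle fills any gap and the z_c terms cancel.
Column 1: 19.6×2.7 + x×2.89 + (z_c − 19.6 − x)×3.27
Column 2: 1.76×0 + 4.64×1.03 + 0.868×2.15 + 6.64×2.93 + (z_c − 1.76 − 12.148)×3.27
The z_c×3.27 term appears on both sides and cancels. Collect the known terms of each column as K = Σ(ρt)_known − 3.27 × (depth of known layers): K_1 = 52.92 − 3.27×19.6 = −11.172; K_2 = 26.1006 − 3.27×(1.76 + 12.148) = −19.37856.
Balance: K_1 − x×(3.27 − 2.89) = K_2, so x = (K_1 − K_2)/(3.27 − 2.89) = 8.20656/0.38 = 21.6 km.

21.6 km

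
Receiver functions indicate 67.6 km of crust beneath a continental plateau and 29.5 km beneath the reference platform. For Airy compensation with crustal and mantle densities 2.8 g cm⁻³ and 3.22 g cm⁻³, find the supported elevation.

Excess crust Δ = 67.6 km − 29.5 km = 38.1 km, split between elevation h and root r with h + r = Δ.
Airy balance ρ_c h = (ρ_m − ρ_c) r gives r = h ρ_c/(ρ_m − ρ_c), so h (1 + ρ_c/(ρ_m − ρ_c)) = Δ, i.e. h = Δ (ρ_m − ρ_c)/ρ_m.
h = 38.1 km × 0.42/3.22 = 4.97 km.

4.97 km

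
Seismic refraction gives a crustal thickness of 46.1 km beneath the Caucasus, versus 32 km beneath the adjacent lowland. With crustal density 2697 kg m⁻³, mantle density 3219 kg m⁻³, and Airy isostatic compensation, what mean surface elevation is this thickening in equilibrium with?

Excess crust Δ = 46.1 km − 32 km = 14.1 km, split between elevation h and root r with h + r = Δ.
Airy balance ρ_c h = (ρ_m − ρ_c) r gives r = h ρ_c/(ρ_m − ρ_c), so h (1 + ρ_c/(ρ_m − ρ_c)) = Δ, i.e. h = Δ (ρ_m − ρ_c)/ρ_m.
h = 14.1 km × 522/3219 = 2.29 km.

2.29 km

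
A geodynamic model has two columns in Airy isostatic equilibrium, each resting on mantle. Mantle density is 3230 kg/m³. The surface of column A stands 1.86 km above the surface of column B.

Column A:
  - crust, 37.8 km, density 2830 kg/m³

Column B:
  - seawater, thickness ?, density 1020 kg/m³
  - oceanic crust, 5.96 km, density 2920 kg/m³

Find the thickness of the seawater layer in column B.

Take the compensation level at the base of the deeper column (depth z_c below the surface of column A) and equate Σ ρ_i t_i down to z_c; mantle fills any gap and the z_c terms cancel.
Column A: 37.8×2830 + (z_c − 37.8)×3230
Column B: 1.86×0 + x×1020 + 5.96×2920 + (z_c − 1.86 − 5.96 − x)×3230
The z_c×3230 term appears on both sides and cancels. Collect the known terms of each column as K = Σ(ρt)_known − 3230 × (depth of known layers): K_A = 106974 − 3230×37.8 = −15120; K_B = 17403.2 − 3230×(1.86 + 5.96) = −7855.4.
Balance: K_A = K_B − x×(3230 − 1020), so x = (K_B − K_A)/(3230 − 1020) = 7264.6/2210 = 3.29 km.

3.29 km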